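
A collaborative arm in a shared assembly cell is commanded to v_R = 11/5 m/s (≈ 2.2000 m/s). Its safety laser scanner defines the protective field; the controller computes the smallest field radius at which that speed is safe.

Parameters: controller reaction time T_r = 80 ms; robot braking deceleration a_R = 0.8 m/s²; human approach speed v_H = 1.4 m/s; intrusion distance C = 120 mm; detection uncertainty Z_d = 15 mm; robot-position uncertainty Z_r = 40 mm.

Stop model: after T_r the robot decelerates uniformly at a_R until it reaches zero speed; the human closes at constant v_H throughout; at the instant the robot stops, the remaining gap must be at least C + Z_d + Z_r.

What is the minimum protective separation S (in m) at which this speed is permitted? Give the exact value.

T_s = v_R/a_R = (11/5)/(4/5) = 2.7500 s
robot in T_r: 2.2000·0.0800 = 0.1760 m
robot under decel: 2.2000²/(2·0.8000) = 3.0250 m
person approaches 1.4000·(0.0800+2.7500) = 3.9620 m
C+Z_d+Z_r = 0.1200+0.0150+0.0400 = 0.1750 m
S_min ≈ 0.1760+3.0250+3.9620+0.1750  ⇒  S_min = 3669/500 m

S_min = 3669/500 m = 7.3380 m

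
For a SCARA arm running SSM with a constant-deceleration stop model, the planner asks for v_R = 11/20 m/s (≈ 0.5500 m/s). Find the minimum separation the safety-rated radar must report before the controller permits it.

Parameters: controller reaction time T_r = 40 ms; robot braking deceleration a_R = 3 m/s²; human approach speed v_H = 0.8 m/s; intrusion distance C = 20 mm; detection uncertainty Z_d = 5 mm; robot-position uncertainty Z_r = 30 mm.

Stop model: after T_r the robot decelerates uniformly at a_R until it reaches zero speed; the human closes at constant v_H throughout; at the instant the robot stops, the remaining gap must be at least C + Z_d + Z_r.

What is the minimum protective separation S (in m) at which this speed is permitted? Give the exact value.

braking lasts T_s = (11/20)/3 = 0.1833 s
reaction-phase robot travel = 0.5500·0.0400 = 0.0220 m
robot covers 0.5500·0.1833 − ½·3.0000·0.1833² = 0.0504 m while stopping
person approaches 0.8000·(0.0400+0.1833) = 0.1787 m
residual clearance needed = 0.0200+0.0050+0.0300 = 0.0550 m
S_min ≈ 0.0220+0.0504+0.1787+0.0550  ⇒  S_min = 3673/12000 m

S_min = 3673/12000 m = 0.3061 m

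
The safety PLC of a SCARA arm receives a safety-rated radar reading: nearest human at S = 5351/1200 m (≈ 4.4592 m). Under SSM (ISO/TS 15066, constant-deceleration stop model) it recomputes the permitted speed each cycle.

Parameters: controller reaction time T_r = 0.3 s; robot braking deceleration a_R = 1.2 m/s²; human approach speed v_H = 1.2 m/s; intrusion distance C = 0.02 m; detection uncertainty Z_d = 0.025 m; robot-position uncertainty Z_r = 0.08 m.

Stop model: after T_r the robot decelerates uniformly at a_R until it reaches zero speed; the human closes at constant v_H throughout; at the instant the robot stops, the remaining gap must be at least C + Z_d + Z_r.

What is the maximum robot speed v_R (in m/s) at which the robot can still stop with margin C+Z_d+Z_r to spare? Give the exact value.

at the boundary: (5/12)·v² + (13/10)·v + (-4769/1200) = 0
  disc = (13/10)² − 4·(5/12)·(-4769/1200) = 29929/3600 ; √disc = 173/60
  v_R = (−(13/10) + 173/60) / (2·(5/12)) = 19/10 m/s
check:
T_s = v_R/a_R = (19/10)/(6/5) = 1.5833 s
robot in T_r: 1.9000·0.3000 = 0.5700 m
braking distance = 1.9000²/(2·1.2000) = 1.5042 m
person approaches 1.2000·(0.3000+1.5833) = 2.2600 m
residual clearance needed = 0.0200+0.0250+0.0800 = 0.1250 m
sum ≈ 0.5700+1.5042+2.2600+0.1250 ≈ 4.4592 m = S ✓

v_R_max = 19/10 m/s = 1.9000 m/s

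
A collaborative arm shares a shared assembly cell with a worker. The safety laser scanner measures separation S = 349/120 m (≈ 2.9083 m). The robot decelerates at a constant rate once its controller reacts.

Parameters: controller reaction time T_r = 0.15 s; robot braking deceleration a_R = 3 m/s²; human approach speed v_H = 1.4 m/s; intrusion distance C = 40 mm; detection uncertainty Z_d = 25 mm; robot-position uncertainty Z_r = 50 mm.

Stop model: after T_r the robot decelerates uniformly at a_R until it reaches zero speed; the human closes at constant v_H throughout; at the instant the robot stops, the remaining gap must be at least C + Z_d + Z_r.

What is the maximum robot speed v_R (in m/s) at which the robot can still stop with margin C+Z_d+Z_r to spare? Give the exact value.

collect terms ⇒ (1/6)·v_R² + (37/60)·v_R + (-31/12) = 0
  disc = (37/60)² − 4·(1/6)·(-31/12) = 841/400 ; √disc = 29/20
  v_R = (−(37/60) + 29/20) / (2·(1/6)) = 5/2 m/s
check:
T_s = v_R/a_R = (5/2)/3 = 0.8333 s
robot covers v_R·T_r = 2.5000·0.1500 = 0.3750 m before braking
robot under decel: 2.5000²/(2·3.0000) = 1.0417 m
human closes 1.4000·0.9833 = 1.3767 m
C+Z_d+Z_r = 0.0400+0.0250+0.0500 = 0.1150 m
sum ≈ 0.3750+1.0417+1.3767+0.1150 ≈ 2.9083 m = S ✓

v_R_max = 5/2 m/s = 2.5000 m/s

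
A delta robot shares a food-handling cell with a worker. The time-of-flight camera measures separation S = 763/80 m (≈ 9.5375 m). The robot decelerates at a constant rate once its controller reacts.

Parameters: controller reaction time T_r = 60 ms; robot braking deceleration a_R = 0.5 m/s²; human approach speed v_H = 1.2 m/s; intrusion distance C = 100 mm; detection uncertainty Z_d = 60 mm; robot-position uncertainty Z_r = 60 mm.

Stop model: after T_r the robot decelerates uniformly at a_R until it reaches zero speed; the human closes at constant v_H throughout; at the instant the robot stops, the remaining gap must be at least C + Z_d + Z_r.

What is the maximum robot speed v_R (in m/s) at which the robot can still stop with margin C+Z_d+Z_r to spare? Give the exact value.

v_R_max = 41/20 m/s = 2.0500 m/s

at the boundary: (1)·v² + (123/50)·v + (-18491/2000) = 0
  disc = (123/50)² − 4·(1)·(-18491/2000) = 26896/625 ; √disc = 164/25
  v_R = (−(123/50) + 164/25) / (2·(1)) = 41/20 m/s
check:
T_s = v_R/a_R = (41/20)/(1/2) = 4.1000 s
robot in T_r: 2.0500·0.0600 = 0.1230 m
robot under decel: 2.0500²/(2·0.5000) = 4.2025 m
human over T_r+T_s: 1.2000·(0.0600+4.1000) = 4.9920 m
residual clearance needed = 0.1000+0.0600+0.0600 = 0.2200 m
sum ≈ 0.1230+4.2025+4.9920+0.2200 ≈ 9.5375 m = S ✓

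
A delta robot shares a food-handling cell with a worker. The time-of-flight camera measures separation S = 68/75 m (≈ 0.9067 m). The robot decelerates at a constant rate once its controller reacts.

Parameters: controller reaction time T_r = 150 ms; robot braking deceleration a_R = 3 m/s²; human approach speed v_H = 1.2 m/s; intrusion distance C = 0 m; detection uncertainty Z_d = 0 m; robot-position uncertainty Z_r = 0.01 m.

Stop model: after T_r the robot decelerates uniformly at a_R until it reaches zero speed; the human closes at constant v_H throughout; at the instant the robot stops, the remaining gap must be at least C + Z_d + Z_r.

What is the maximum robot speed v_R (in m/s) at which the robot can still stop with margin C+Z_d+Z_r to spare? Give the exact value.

at the boundary: (1/6)·v² + (11/20)·v + (-43/60) = 0
  disc = (11/20)² − 4·(1/6)·(-43/60) = 2809/3600 ; √disc = 53/60
  v_R = (−(11/20) + 53/60) / (2·(1/6)) = 1 m/s
check:
stop time T_s = 1/3 = 0.3333 s
robot in T_r: 1.0000·0.1500 = 0.1500 m
robot covers 1.0000·0.3333 − ½·3.0000·0.3333² = 0.1667 m while stopping
human over T_r+T_s: 1.2000·(0.1500+0.3333) = 0.5800 m
C+Z_d+Z_r = 0.0000+0.0000+0.0100 = 0.0100 m
sum ≈ 0.1500+0.1667+0.5800+0.0100 ≈ 0.9067 m = S ✓

v_R_max = 1 m/s = 1.0000 m/s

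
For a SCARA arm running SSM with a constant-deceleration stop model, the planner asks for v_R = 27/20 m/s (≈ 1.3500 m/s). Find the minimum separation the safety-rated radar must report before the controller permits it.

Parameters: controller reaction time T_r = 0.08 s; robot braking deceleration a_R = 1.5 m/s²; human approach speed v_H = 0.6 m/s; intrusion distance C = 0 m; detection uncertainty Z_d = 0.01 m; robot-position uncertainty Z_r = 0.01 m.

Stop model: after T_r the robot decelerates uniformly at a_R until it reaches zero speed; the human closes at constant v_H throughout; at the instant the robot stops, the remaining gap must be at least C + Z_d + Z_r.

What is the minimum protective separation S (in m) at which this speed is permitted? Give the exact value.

braking lasts T_s = (27/20)/(3/2) = 0.9000 s
reaction-phase robot travel = 1.3500·0.0800 = 0.1080 m
robot covers 1.3500·0.9000 − ½·1.5000·0.9000² = 0.6075 m while stopping
human closes 0.6000·0.9800 = 0.5880 m
residual clearance needed = 0.0000+0.0100+0.0100 = 0.0200 m
S_min ≈ 0.1080+0.6075+0.5880+0.0200  ⇒  S_min = 2647/2000 m

S_min = 2647/2000 m = 1.3235 m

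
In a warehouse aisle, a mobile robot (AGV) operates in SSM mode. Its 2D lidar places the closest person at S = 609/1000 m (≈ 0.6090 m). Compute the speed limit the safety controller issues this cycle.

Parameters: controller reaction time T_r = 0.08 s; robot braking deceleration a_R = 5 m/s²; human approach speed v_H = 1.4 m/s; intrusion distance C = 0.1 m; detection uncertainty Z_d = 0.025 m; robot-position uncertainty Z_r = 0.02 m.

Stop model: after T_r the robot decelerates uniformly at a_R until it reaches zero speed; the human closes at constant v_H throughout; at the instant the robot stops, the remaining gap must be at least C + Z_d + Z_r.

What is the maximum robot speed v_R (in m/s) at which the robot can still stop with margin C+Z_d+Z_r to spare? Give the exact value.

v_R_max = 4/5 m/s = 0.8000 m/s

collect terms ⇒ (1/10)·v_R² + (9/25)·v_R + (-44/125) = 0
  disc = (9/25)² − 4·(1/10)·(-44/125) = 169/625 ; √disc = 13/25
  v_R = (−(9/25) + 13/25) / (2·(1/10)) = 4/5 m/s
check:
T_s = v_R/a_R = (4/5)/5 = 0.1600 s
robot in T_r: 0.8000·0.0800 = 0.0640 m
robot covers 0.8000·0.1600 − ½·5.0000·0.1600² = 0.0640 m while stopping
person approaches 1.4000·(0.0800+0.1600) = 0.3360 m
margins: 0.1000+0.0250+0.0200 = 0.1450 m
sum ≈ 0.0640+0.0640+0.3360+0.1450 ≈ 0.6090 m = S ✓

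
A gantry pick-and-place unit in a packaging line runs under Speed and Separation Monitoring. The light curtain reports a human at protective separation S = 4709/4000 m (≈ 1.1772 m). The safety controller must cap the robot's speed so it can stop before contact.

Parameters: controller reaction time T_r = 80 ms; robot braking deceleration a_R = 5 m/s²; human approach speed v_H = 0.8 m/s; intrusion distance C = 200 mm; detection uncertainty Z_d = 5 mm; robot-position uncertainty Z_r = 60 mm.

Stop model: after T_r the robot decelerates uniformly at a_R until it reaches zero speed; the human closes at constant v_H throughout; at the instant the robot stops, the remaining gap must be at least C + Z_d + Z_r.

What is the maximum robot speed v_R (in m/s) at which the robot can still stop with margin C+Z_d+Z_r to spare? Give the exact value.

v_R_max = 39/20 m/s = 1.9500 m/s

quadratic (1/10)·v² + (6/25)·v + (-3393/4000) = 0
  disc = (6/25)² − 4·(1/10)·(-3393/4000) = 3969/10000 ; √disc = 63/100
  v_R = (−(6/25) + 63/100) / (2·(1/10)) = 39/20 m/s
check:
stop time T_s = (39/20)/5 = 0.3900 s
robot covers v_R·T_r = 1.9500·0.0800 = 0.1560 m before braking
robot covers 1.9500·0.3900 − ½·5.0000·0.3900² = 0.3802 m while stopping
person approaches 0.8000·(0.0800+0.3900) = 0.3760 m
residual clearance needed = 0.2000+0.0050+0.0600 = 0.2650 m
sum ≈ 0.1560+0.3802+0.3760+0.2650 ≈ 1.1772 m = S ✓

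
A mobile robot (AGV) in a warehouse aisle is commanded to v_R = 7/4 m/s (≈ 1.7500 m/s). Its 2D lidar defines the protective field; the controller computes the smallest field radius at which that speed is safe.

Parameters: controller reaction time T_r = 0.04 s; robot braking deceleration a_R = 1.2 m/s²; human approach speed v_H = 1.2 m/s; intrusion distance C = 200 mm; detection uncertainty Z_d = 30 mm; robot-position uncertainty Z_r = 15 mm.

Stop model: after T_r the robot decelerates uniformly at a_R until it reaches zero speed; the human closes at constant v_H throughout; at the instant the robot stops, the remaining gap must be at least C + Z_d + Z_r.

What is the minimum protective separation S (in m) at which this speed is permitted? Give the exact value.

stop time T_s = (7/4)/(6/5) = 1.4583 s
robot in T_r: 1.7500·0.0400 = 0.0700 m
robot under decel: 1.7500²/(2·1.2000) = 1.2760 m
human over T_r+T_s: 1.2000·(0.0400+1.4583) = 1.7980 m
C+Z_d+Z_r = 0.2000+0.0300+0.0150 = 0.2450 m
S_min ≈ 0.0700+1.2760+1.7980+0.2450  ⇒  S_min = 81337/24000 m

S_min = 81337/24000 m = 3.3890 m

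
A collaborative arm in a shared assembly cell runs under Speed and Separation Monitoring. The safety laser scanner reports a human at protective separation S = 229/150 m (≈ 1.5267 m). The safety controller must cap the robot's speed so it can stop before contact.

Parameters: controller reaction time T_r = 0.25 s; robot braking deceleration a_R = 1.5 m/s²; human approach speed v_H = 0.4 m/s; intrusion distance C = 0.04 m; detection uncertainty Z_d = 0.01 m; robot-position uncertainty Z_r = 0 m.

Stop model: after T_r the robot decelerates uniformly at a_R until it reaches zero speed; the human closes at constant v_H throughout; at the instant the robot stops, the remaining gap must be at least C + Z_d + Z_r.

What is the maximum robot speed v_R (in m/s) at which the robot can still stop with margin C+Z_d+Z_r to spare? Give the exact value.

quadratic (1/3)·v² + (31/60)·v + (-413/300) = 0
  disc = (31/60)² − 4·(1/3)·(-413/300) = 841/400 ; √disc = 29/20
  v_R = (−(31/60) + 29/20) / (2·(1/3)) = 7/5 m/s
check:
braking lasts T_s = (7/5)/(3/2) = 0.9333 s
robot covers v_R·T_r = 1.4000·0.2500 = 0.3500 m before braking
robot covers 1.4000·0.9333 − ½·1.5000·0.9333² = 0.6533 m while stopping
person approaches 0.4000·(0.2500+0.9333) = 0.4733 m
C+Z_d+Z_r = 0.0400+0.0100+0.0000 = 0.0500 m
sum ≈ 0.3500+0.6533+0.4733+0.0500 ≈ 1.5267 m = S ✓

v_R_max = 7/5 m/s = 1.4000 m/s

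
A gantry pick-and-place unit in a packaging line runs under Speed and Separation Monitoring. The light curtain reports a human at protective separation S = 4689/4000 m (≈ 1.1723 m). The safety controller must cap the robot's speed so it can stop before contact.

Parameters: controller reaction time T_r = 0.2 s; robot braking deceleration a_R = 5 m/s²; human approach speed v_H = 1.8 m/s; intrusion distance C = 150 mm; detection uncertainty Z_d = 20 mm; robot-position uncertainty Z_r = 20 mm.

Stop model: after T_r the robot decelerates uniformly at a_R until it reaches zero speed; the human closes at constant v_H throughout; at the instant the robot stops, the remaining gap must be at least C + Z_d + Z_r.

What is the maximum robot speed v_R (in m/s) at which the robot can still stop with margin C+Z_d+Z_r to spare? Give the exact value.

v_R_max = 19/20 m/s = 0.9500 m/s

quadratic (1/10)·v² + (14/25)·v + (-2489/4000) = 0
  disc = (14/25)² − 4·(1/10)·(-2489/4000) = 9/16 ; √disc = 3/4
  v_R = (−(14/25) + 3/4) / (2·(1/10)) = 19/20 m/s
check:
braking lasts T_s = (19/20)/5 = 0.1900 s
robot covers v_R·T_r = 0.9500·0.2000 = 0.1900 m before braking
robot covers 0.9500·0.1900 − ½·5.0000·0.1900² = 0.0902 m while stopping
human over T_r+T_s: 1.8000·(0.2000+0.1900) = 0.7020 m
margins: 0.1500+0.0200+0.0200 = 0.1900 m
sum ≈ 0.1900+0.0902+0.7020+0.1900 ≈ 1.1723 m = S ✓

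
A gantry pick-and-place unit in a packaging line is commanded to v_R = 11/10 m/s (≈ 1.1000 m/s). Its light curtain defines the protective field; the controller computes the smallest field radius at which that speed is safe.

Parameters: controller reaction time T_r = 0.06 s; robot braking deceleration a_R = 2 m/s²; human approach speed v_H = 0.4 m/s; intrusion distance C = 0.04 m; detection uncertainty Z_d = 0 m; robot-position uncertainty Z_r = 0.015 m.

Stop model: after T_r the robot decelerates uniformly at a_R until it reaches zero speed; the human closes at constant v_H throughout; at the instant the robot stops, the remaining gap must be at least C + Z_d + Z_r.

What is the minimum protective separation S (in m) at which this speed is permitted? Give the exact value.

S_min = 267/400 m = 0.6675 m

braking lasts T_s = (11/10)/2 = 0.5500 s
robot in T_r: 1.1000·0.0600 = 0.0660 m
braking distance = 1.1000²/(2·2.0000) = 0.3025 m
human closes 0.4000·0.6100 = 0.2440 m
residual clearance needed = 0.0400+0.0000+0.0150 = 0.0550 m
S_min ≈ 0.0660+0.3025+0.2440+0.0550  ⇒  S_min = 267/400 m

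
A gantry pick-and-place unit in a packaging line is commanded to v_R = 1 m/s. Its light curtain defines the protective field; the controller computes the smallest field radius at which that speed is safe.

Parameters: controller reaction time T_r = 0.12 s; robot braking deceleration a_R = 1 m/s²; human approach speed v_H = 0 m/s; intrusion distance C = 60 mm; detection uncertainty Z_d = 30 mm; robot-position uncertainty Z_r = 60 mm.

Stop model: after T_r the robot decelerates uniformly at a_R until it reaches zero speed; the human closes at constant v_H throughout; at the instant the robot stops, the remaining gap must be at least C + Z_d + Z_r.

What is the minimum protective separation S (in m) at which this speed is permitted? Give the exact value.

S_min = 77/100 m = 0.7700 m

stop time T_s = 1/1 = 1.0000 s
robot covers v_R·T_r = 1.0000·0.1200 = 0.1200 m before braking
robot under decel: 1.0000²/(2·1.0000) = 0.5000 m
human over T_r+T_s: 0.0000·(0.1200+1.0000) = 0.0000 m
C+Z_d+Z_r = 0.0600+0.0300+0.0600 = 0.1500 m
S_min ≈ 0.1200+0.5000+0.0000+0.1500  ⇒  S_min = 77/100 m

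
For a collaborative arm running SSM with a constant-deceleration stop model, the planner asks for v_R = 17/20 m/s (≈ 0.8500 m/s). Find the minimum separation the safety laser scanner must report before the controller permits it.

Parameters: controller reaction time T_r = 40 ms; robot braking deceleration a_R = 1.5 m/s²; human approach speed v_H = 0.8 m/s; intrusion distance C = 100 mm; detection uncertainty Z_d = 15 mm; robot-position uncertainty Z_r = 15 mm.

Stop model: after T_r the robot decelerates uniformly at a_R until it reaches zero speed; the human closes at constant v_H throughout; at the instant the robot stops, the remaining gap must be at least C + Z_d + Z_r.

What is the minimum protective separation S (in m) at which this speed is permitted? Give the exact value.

T_s = v_R/a_R = (17/20)/(3/2) = 0.5667 s
robot in T_r: 0.8500·0.0400 = 0.0340 m
braking distance = 0.8500²/(2·1.5000) = 0.2408 m
human closes 0.8000·0.6067 = 0.4853 m
margins: 0.1000+0.0150+0.0150 = 0.1300 m
S_min ≈ 0.0340+0.2408+0.4853+0.1300  ⇒  S_min = 5341/6000 m

S_min = 5341/6000 m = 0.8902 m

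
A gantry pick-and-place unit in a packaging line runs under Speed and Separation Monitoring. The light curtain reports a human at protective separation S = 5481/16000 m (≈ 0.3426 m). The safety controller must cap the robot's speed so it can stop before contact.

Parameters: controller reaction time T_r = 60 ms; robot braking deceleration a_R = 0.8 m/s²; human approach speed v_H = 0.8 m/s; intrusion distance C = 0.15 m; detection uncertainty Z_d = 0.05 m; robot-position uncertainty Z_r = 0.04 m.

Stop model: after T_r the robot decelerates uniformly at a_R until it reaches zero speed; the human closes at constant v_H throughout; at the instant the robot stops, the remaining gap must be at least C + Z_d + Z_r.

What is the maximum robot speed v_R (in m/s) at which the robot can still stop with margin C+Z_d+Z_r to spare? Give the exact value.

at the boundary: (5/8)·v² + (53/50)·v + (-873/16000) = 0
  disc = (53/50)² − 4·(5/8)·(-873/16000) = 201601/160000 ; √disc = 449/400
  v_R = (−(53/50) + 449/400) / (2·(5/8)) = 1/20 m/s
check:
T_s = v_R/a_R = (1/20)/(4/5) = 0.0625 s
robot covers v_R·T_r = 0.0500·0.0600 = 0.0030 m before braking
braking distance = 0.0500²/(2·0.8000) = 0.0016 m
human closes 0.8000·0.1225 = 0.0980 m
margins: 0.1500+0.0500+0.0400 = 0.2400 m
sum ≈ 0.0030+0.0016+0.0980+0.2400 ≈ 0.3426 m = S ✓

v_R_max = 1/20 m/s = 0.0500 m/s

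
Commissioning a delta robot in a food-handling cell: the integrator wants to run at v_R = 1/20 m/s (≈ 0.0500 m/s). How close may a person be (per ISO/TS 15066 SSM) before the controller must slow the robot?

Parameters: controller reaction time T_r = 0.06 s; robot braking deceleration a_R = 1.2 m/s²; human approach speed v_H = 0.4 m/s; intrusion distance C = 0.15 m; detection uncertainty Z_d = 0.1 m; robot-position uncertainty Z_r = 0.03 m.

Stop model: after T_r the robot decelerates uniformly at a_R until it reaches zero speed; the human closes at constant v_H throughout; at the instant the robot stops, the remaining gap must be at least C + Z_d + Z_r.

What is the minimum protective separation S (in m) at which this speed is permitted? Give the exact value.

S_min = 7793/24000 m = 0.3247 m

stop time T_s = (1/20)/(6/5) = 0.0417 s
reaction-phase robot travel = 0.0500·0.0600 = 0.0030 m
robot covers 0.0500·0.0417 − ½·1.2000·0.0417² = 0.0010 m while stopping
human over T_r+T_s: 0.4000·(0.0600+0.0417) = 0.0407 m
margins: 0.1500+0.1000+0.0300 = 0.2800 m
S_min ≈ 0.0030+0.0010+0.0407+0.2800  ⇒  S_min = 7793/24000 m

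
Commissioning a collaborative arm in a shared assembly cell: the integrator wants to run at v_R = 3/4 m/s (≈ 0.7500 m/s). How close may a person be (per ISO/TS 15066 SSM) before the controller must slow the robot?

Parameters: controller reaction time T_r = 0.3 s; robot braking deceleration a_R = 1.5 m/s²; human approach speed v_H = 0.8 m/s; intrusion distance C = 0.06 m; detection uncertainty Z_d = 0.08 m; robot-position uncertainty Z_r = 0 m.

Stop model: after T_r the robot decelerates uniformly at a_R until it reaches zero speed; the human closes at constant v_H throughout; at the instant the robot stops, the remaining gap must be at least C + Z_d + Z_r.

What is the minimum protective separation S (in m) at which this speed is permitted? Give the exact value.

S_min = 477/400 m = 1.1925 m

T_s = v_R/a_R = (3/4)/(3/2) = 0.5000 s
robot in T_r: 0.7500·0.3000 = 0.2250 m
braking distance = 0.7500²/(2·1.5000) = 0.1875 m
person approaches 0.8000·(0.3000+0.5000) = 0.6400 m
C+Z_d+Z_r = 0.0600+0.0800+0.0000 = 0.1400 m
S_min ≈ 0.2250+0.1875+0.6400+0.1400  ⇒  S_min = 477/400 m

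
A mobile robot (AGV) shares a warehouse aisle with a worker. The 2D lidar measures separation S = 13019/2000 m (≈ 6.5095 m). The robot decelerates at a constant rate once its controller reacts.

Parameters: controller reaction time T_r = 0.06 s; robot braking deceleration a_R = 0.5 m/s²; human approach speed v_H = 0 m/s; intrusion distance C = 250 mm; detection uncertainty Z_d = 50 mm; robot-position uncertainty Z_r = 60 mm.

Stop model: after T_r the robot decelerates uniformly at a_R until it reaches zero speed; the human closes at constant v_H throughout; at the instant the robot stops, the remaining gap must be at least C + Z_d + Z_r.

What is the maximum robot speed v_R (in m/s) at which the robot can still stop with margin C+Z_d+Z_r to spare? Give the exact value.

quadratic (1)·v² + (3/50)·v + (-12299/2000) = 0
  disc = (3/50)² − 4·(1)·(-12299/2000) = 15376/625 ; √disc = 124/25
  v_R = (−(3/50) + 124/25) / (2·(1)) = 49/20 m/s
check:
T_s = v_R/a_R = (49/20)/(1/2) = 4.9000 s
robot in T_r: 2.4500·0.0600 = 0.1470 m
robot covers 2.4500·4.9000 − ½·0.5000·4.9000² = 6.0025 m while stopping
human closes 0.0000·4.9600 = 0.0000 m
margins: 0.2500+0.0500+0.0600 = 0.3600 m
sum ≈ 0.1470+6.0025+0.0000+0.3600 ≈ 6.5095 m = S ✓

v_R_max = 49/20 m/s = 2.4500 m/s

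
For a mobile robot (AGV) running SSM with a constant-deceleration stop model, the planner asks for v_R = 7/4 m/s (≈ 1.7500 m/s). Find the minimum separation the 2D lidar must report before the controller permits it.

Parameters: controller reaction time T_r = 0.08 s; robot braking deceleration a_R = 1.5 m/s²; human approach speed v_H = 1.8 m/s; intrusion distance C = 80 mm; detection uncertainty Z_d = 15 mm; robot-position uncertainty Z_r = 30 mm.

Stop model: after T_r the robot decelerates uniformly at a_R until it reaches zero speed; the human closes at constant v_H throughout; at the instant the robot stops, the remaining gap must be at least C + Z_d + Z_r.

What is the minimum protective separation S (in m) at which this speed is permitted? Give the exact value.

stop time T_s = (7/4)/(3/2) = 1.1667 s
reaction-phase robot travel = 1.7500·0.0800 = 0.1400 m
braking distance = 1.7500²/(2·1.5000) = 1.0208 m
human closes 1.8000·1.2467 = 2.2440 m
residual clearance needed = 0.0800+0.0150+0.0300 = 0.1250 m
S_min ≈ 0.1400+1.0208+2.2440+0.1250  ⇒  S_min = 21179/6000 m

S_min = 21179/6000 m = 3.5298 m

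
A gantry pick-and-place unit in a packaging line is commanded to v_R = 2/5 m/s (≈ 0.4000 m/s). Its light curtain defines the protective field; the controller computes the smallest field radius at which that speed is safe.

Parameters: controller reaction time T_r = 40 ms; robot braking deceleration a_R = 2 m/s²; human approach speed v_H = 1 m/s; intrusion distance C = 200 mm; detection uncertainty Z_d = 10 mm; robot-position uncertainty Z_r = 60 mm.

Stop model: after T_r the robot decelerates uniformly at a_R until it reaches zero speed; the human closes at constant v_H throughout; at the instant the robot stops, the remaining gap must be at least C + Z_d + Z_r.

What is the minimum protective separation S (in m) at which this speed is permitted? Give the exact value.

S_min = 283/500 m = 0.5660 m

T_s = v_R/a_R = (2/5)/2 = 0.2000 s
reaction-phase robot travel = 0.4000·0.0400 = 0.0160 m
robot covers 0.4000·0.2000 − ½·2.0000·0.2000² = 0.0400 m while stopping
human closes 1.0000·0.2400 = 0.2400 m
C+Z_d+Z_r = 0.2000+0.0100+0.0600 = 0.2700 m
S_min ≈ 0.0160+0.0400+0.2400+0.2700  ⇒  S_min = 283/500 m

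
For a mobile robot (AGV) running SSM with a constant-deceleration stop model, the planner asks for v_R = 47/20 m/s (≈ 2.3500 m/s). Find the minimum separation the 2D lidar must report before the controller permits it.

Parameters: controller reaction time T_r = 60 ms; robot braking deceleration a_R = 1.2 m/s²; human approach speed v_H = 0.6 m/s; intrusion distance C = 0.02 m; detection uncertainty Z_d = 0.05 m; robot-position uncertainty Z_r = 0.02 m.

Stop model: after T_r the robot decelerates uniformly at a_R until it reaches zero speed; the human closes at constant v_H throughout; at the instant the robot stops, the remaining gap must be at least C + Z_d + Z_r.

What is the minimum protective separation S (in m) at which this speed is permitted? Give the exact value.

stop time T_s = (47/20)/(6/5) = 1.9583 s
robot covers v_R·T_r = 2.3500·0.0600 = 0.1410 m before braking
robot covers 2.3500·1.9583 − ½·1.2000·1.9583² = 2.3010 m while stopping
person approaches 0.6000·(0.0600+1.9583) = 1.2110 m
margins: 0.0200+0.0500+0.0200 = 0.0900 m
S_min ≈ 0.1410+2.3010+1.2110+0.0900  ⇒  S_min = 89833/24000 m

S_min = 89833/24000 m = 3.7430 m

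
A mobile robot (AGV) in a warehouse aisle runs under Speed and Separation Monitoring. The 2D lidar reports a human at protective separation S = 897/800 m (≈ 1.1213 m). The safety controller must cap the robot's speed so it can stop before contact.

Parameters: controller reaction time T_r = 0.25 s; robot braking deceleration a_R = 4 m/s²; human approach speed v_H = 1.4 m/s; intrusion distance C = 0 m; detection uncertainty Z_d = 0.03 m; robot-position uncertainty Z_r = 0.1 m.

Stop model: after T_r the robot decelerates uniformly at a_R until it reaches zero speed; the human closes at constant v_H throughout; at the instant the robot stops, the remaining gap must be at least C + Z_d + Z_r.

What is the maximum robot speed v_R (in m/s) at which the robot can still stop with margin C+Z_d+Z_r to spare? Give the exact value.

v_R_max = 9/10 m/s = 0.9000 m/s

at the boundary: (1/8)·v² + (3/5)·v + (-513/800) = 0
  disc = (3/5)² − 4·(1/8)·(-513/800) = 1089/1600 ; √disc = 33/40
  v_R = (−(3/5) + 33/40) / (2·(1/8)) = 9/10 m/s
check:
braking lasts T_s = (9/10)/4 = 0.2250 s
robot in T_r: 0.9000·0.2500 = 0.2250 m
robot covers 0.9000·0.2250 − ½·4.0000·0.2250² = 0.1013 m while stopping
human over T_r+T_s: 1.4000·(0.2500+0.2250) = 0.6650 m
C+Z_d+Z_r = 0.0000+0.0300+0.1000 = 0.1300 m
sum ≈ 0.2250+0.1013+0.6650+0.1300 ≈ 1.1213 m = S ✓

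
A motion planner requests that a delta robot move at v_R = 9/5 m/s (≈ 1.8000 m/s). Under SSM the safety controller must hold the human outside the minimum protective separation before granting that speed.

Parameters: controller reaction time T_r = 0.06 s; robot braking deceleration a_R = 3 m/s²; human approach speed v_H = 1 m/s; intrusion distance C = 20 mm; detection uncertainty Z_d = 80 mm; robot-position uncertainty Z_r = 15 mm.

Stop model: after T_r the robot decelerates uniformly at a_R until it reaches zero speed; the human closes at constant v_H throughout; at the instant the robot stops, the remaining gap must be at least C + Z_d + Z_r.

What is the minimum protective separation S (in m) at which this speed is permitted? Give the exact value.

S_min = 1423/1000 m = 1.4230 m

T_s = v_R/a_R = (9/5)/3 = 0.6000 s
reaction-phase robot travel = 1.8000·0.0600 = 0.1080 m
robot covers 1.8000·0.6000 − ½·3.0000·0.6000² = 0.5400 m while stopping
human closes 1.0000·0.6600 = 0.6600 m
residual clearance needed = 0.0200+0.0800+0.0150 = 0.1150 m
S_min ≈ 0.1080+0.5400+0.6600+0.1150  ⇒  S_min = 1423/1000 m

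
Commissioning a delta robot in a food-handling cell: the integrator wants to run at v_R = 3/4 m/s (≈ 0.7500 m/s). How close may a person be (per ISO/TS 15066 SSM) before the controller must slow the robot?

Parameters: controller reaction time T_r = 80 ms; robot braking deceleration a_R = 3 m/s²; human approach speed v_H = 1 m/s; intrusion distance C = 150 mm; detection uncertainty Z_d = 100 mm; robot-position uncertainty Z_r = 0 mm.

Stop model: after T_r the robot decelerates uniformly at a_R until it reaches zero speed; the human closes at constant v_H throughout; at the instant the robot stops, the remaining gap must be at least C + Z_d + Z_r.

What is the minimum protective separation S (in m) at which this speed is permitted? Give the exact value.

T_s = v_R/a_R = (3/4)/3 = 0.2500 s
robot in T_r: 0.7500·0.0800 = 0.0600 m
braking distance = 0.7500²/(2·3.0000) = 0.0938 m
human closes 1.0000·0.3300 = 0.3300 m
residual clearance needed = 0.1500+0.1000+0.0000 = 0.2500 m
S_min ≈ 0.0600+0.0938+0.3300+0.2500  ⇒  S_min = 587/800 m

S_min = 587/800 m = 0.7338 m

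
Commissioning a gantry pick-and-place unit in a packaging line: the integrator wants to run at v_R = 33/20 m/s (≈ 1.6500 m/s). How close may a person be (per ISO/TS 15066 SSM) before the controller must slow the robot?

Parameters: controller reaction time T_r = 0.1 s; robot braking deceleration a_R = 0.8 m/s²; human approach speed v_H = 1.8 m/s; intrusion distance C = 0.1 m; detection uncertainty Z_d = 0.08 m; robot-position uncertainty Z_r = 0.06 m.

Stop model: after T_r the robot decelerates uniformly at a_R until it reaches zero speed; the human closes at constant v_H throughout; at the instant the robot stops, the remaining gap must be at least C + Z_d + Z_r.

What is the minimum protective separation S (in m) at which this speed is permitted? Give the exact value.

stop time T_s = (33/20)/(4/5) = 2.0625 s
robot covers v_R·T_r = 1.6500·0.1000 = 0.1650 m before braking
robot under decel: 1.6500²/(2·0.8000) = 1.7016 m
human over T_r+T_s: 1.8000·(0.1000+2.0625) = 3.8925 m
C+Z_d+Z_r = 0.1000+0.0800+0.0600 = 0.2400 m
S_min ≈ 0.1650+1.7016+3.8925+0.2400  ⇒  S_min = 19197/3200 m

S_min = 19197/3200 m = 5.9991 m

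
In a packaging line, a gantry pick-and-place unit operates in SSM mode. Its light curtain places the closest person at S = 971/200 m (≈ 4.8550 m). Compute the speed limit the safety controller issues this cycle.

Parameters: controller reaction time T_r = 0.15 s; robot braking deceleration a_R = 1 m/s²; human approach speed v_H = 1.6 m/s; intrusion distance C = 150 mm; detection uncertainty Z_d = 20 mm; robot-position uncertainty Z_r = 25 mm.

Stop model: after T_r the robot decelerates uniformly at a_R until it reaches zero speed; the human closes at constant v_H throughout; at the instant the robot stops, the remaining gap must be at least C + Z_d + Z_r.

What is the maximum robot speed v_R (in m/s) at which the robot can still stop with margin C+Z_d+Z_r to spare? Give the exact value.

at the boundary: (1/2)·v² + (7/4)·v + (-221/50) = 0
  disc = (7/4)² − 4·(1/2)·(-221/50) = 4761/400 ; √disc = 69/20
  v_R = (−(7/4) + 69/20) / (2·(1/2)) = 17/10 m/s
check:
braking lasts T_s = (17/10)/1 = 1.7000 s
robot covers v_R·T_r = 1.7000·0.1500 = 0.2550 m before braking
braking distance = 1.7000²/(2·1.0000) = 1.4450 m
human over T_r+T_s: 1.6000·(0.1500+1.7000) = 2.9600 m
margins: 0.1500+0.0200+0.0250 = 0.1950 m
sum ≈ 0.2550+1.4450+2.9600+0.1950 ≈ 4.8550 m = S ✓

v_R_max = 17/10 m/s = 1.7000 m/s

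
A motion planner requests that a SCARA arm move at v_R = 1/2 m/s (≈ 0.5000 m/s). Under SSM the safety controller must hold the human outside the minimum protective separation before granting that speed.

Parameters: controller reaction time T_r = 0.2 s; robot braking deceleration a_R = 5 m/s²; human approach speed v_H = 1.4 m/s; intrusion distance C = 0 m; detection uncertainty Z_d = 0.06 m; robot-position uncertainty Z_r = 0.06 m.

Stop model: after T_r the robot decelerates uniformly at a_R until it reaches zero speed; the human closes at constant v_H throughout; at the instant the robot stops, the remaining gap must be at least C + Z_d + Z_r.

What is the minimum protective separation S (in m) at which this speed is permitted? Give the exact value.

S_min = 133/200 m = 0.6650 m

stop time T_s = (1/2)/5 = 0.1000 s
reaction-phase robot travel = 0.5000·0.2000 = 0.1000 m
braking distance = 0.5000²/(2·5.0000) = 0.0250 m
human over T_r+T_s: 1.4000·(0.2000+0.1000) = 0.4200 m
margins: 0.0000+0.0600+0.0600 = 0.1200 m
S_min ≈ 0.1000+0.0250+0.4200+0.1200  ⇒  S_min = 133/200 m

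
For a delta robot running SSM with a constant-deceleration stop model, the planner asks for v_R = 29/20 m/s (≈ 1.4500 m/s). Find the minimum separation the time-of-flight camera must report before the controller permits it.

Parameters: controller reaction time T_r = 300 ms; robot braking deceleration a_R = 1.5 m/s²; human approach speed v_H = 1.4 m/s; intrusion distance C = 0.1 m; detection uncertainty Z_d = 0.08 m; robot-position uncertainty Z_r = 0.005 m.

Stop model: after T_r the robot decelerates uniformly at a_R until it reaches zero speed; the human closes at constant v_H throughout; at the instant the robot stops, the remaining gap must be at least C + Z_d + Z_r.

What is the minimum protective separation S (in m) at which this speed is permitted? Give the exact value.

S_min = 3713/1200 m = 3.0942 m

braking lasts T_s = (29/20)/(3/2) = 0.9667 s
reaction-phase robot travel = 1.4500·0.3000 = 0.4350 m
robot under decel: 1.4500²/(2·1.5000) = 0.7008 m
person approaches 1.4000·(0.3000+0.9667) = 1.7733 m
C+Z_d+Z_r = 0.1000+0.0800+0.0050 = 0.1850 m
S_min ≈ 0.4350+0.7008+1.7733+0.1850  ⇒  S_min = 3713/1200 m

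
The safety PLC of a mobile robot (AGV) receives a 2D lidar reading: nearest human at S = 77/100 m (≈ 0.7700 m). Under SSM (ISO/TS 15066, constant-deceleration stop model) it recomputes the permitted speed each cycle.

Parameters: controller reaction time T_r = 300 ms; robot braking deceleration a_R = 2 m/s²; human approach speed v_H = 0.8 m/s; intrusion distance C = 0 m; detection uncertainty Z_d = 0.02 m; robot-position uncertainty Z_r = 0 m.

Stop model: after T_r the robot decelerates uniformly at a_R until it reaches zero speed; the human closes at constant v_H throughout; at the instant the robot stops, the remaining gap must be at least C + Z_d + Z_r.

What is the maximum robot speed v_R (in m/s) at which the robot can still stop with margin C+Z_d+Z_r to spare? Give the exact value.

v_R_max = 3/5 m/s = 0.6000 m/s

quadratic (1/4)·v² + (7/10)·v + (-51/100) = 0
  disc = (7/10)² − 4·(1/4)·(-51/100) = 1 ; √disc = 1
  v_R = (−(7/10) + 1) / (2·(1/4)) = 3/5 m/s
check:
braking lasts T_s = (3/5)/2 = 0.3000 s
robot in T_r: 0.6000·0.3000 = 0.1800 m
robot under decel: 0.6000²/(2·2.0000) = 0.0900 m
human closes 0.8000·0.6000 = 0.4800 m
residual clearance needed = 0.0000+0.0200+0.0000 = 0.0200 m
sum ≈ 0.1800+0.0900+0.4800+0.0200 ≈ 0.7700 m = S ✓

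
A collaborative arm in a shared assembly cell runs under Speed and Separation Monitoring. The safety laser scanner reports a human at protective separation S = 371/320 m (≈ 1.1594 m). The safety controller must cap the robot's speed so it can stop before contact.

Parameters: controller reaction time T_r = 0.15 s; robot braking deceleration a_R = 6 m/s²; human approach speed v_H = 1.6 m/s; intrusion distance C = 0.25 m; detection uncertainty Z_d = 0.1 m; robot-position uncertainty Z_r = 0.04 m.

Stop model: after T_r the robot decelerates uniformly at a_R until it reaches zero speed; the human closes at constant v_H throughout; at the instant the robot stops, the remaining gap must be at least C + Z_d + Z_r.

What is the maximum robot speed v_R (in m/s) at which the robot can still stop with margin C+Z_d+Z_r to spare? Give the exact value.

v_R_max = 21/20 m/s = 1.0500 m/s

quadratic (1/12)·v² + (5/12)·v + (-847/1600) = 0
  disc = (5/12)² − 4·(1/12)·(-847/1600) = 5041/14400 ; √disc = 71/120
  v_R = (−(5/12) + 71/120) / (2·(1/12)) = 21/20 m/s
check:
T_s = v_R/a_R = (21/20)/6 = 0.1750 s
robot covers v_R·T_r = 1.0500·0.1500 = 0.1575 m before braking
robot under decel: 1.0500²/(2·6.0000) = 0.0919 m
person approaches 1.6000·(0.1500+0.1750) = 0.5200 m
margins: 0.2500+0.1000+0.0400 = 0.3900 m
sum ≈ 0.1575+0.0919+0.5200+0.3900 ≈ 1.1594 m = S ✓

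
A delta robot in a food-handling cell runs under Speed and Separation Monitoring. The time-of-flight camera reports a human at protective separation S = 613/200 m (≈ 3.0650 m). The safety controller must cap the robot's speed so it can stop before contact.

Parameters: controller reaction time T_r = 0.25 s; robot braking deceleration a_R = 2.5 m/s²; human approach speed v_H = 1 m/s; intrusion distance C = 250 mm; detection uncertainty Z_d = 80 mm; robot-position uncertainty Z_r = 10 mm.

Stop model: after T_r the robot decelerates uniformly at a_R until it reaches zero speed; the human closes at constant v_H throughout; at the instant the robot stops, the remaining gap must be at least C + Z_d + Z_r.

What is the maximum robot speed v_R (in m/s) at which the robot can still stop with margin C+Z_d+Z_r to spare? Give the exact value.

quadratic (1/5)·v² + (13/20)·v + (-99/40) = 0
  disc = (13/20)² − 4·(1/5)·(-99/40) = 961/400 ; √disc = 31/20
  v_R = (−(13/20) + 31/20) / (2·(1/5)) = 9/4 m/s
check:
stop time T_s = (9/4)/(5/2) = 0.9000 s
robot covers v_R·T_r = 2.2500·0.2500 = 0.5625 m before braking
robot under decel: 2.2500²/(2·2.5000) = 1.0125 m
human closes 1.0000·1.1500 = 1.1500 m
residual clearance needed = 0.2500+0.0800+0.0100 = 0.3400 m
sum ≈ 0.5625+1.0125+1.1500+0.3400 ≈ 3.0650 m = S ✓

v_R_max = 9/4 m/s = 2.2500 m/s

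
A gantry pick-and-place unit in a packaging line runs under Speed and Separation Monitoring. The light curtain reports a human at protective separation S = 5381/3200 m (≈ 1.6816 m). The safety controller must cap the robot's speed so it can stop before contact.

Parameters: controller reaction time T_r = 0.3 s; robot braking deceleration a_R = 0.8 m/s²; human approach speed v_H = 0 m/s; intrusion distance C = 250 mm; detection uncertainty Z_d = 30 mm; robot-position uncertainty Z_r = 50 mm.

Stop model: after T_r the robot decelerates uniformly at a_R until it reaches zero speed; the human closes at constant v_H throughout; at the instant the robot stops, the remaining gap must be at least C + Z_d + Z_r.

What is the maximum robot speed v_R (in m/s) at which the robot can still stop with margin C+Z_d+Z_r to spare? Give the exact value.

v_R_max = 5/4 m/s = 1.2500 m/s

collect terms ⇒ (5/8)·v_R² + (3/10)·v_R + (-173/128) = 0
  disc = (3/10)² − 4·(5/8)·(-173/128) = 22201/6400 ; √disc = 149/80
  v_R = (−(3/10) + 149/80) / (2·(5/8)) = 5/4 m/s
check:
stop time T_s = (5/4)/(4/5) = 1.5625 s
robot in T_r: 1.2500·0.3000 = 0.3750 m
robot under decel: 1.2500²/(2·0.8000) = 0.9766 m
human over T_r+T_s: 0.0000·(0.3000+1.5625) = 0.0000 m
margins: 0.2500+0.0300+0.0500 = 0.3300 m
sum ≈ 0.3750+0.9766+0.0000+0.3300 ≈ 1.6816 m = S ✓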